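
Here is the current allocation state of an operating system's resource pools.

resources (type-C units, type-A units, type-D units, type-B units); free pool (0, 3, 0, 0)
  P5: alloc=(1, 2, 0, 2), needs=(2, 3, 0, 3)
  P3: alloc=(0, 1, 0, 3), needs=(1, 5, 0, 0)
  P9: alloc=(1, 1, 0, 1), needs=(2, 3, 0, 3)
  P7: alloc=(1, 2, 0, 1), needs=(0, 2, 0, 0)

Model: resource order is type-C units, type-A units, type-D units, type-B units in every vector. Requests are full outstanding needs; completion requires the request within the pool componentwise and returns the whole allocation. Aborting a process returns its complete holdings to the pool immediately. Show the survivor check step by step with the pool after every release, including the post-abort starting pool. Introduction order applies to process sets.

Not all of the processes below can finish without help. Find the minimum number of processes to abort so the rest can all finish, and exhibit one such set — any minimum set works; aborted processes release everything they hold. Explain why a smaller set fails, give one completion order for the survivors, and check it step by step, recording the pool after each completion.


Minimum abort set: P5.
Key observation: aborting P5 returns (1, 2, 0, 2), and P9 — hopeless before — runs at step 3 with the returned capacity in the pool.
Why nothing smaller works: aborting no one leaves the state deadlocked as given.
The survivors complete as P3, P7, P9. Walking it through (starting from the post-abort pool):
  pool = (1, 5, 0, 2)
  P3 needs (1, 5, 0, 0) <= (1, 5, 0, 2) -> finishes; pool += (0, 1, 0, 3) = (1, 6, 0, 5)
  P7 needs (0, 2, 0, 0) <= (1, 6, 0, 5) -> finishes; pool += (1, 2, 0, 1) = (2, 8, 0, 6)
  P9 needs (2, 3, 0, 3) <= (2, 8, 0, 6) -> finishes; pool += (1, 1, 0, 1) = (3, 9, 0, 7)


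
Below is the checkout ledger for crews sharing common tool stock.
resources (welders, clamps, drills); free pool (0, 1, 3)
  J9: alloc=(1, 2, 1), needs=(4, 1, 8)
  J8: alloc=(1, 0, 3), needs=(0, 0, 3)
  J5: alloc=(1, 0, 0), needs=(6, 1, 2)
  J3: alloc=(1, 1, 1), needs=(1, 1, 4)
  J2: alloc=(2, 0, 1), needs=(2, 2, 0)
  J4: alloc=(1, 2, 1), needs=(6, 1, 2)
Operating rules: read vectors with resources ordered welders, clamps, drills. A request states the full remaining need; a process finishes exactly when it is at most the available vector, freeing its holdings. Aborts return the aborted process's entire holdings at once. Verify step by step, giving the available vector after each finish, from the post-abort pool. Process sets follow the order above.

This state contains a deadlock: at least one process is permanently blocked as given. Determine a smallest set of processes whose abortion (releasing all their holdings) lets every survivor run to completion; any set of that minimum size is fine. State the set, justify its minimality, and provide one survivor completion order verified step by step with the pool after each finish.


Abort J4.
Key observation: aborting J4 returns (1, 2, 1), and J5 — hopeless before — runs at step 5 with the returned capacity in the pool.
No smaller set exists: with zero aborts the deadlock remains.
Survivors finish in the order: J8, J3, J2, J9, J5. Walking it through (pool after the aborts first):
  pool = (1, 3, 4)
  J8: need (0, 0, 3) fits (1, 3, 4); releases (1, 0, 3), pool now (2, 3, 7)
  J3: need (1, 1, 4) fits (2, 3, 7); releases (1, 1, 1), pool now (3, 4, 8)
  J2: need (2, 2, 0) fits (3, 4, 8); releases (2, 0, 1), pool now (5, 4, 9)
  J9: need (4, 1, 8) fits (5, 4, 9); releases (1, 2, 1), pool now (6, 6, 10)
  J5: need (6, 1, 2) fits (6, 6, 10); releases (1, 0, 0), pool now (7, 6, 10)


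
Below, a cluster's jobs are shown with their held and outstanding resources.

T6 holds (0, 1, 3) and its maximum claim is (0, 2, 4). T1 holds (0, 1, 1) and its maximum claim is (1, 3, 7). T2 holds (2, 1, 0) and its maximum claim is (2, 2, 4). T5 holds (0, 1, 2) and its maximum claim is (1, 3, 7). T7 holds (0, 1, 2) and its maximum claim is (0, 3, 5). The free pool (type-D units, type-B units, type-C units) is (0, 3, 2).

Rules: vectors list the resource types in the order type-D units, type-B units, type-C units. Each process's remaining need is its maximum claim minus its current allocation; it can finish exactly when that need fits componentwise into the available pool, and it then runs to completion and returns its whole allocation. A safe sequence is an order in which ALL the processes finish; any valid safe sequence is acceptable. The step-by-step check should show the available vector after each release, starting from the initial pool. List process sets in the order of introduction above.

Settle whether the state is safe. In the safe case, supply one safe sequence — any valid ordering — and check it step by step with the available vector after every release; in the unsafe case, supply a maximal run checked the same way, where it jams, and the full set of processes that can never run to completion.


SAFE. One safe sequence: T6, T2, T5, T7, T1.
Key observation: T5 is the earliest step where a requested resource binds exactly: need (1, 2, 5), pool (2, 5, 5) at its turn.
Check, step by step:
  pool = (0, 3, 2)
  T6 needs (0, 1, 1) <= (0, 3, 2) -> finishes; pool += (0, 1, 3) = (0, 4, 5)
  T2 needs (0, 1, 4) <= (0, 4, 5) -> finishes; pool += (2, 1, 0) = (2, 5, 5)
  T5 needs (1, 2, 5) <= (2, 5, 5) -> finishes; pool += (0, 1, 2) = (2, 6, 7)
  T7 needs (0, 2, 3) <= (2, 6, 7) -> finishes; pool += (0, 1, 2) = (2, 7, 9)
  T1 needs (1, 2, 6) <= (2, 7, 9) -> finishes; pool += (0, 1, 1) = (2, 8, 10)


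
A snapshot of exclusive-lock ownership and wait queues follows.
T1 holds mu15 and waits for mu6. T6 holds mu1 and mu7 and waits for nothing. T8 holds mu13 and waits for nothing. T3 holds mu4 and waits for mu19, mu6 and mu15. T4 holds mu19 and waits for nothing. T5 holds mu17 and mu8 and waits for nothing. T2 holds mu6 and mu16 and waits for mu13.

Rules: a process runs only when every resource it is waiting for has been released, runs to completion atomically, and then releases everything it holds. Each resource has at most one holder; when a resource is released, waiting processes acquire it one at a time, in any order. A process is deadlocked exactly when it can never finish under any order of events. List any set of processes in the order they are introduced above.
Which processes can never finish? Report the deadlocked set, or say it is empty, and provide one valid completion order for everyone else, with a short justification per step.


No process is deadlocked.
Key observation: all waits point, directly or indirectly, at processes that can finish, so nothing is permanently blocked.
One completion order for the rest: T8, T4, T6, T2, T5, T1, T3.
Step-by-step check:
  run T8 (it waits on nothing); releases mu13
  run T4 (it waits on nothing); releases mu19
  run T6 (it waits on nothing); releases mu1 and mu7
  T2 waits on mu13 — all released -> runs and releases mu6 and mu16
  run T5 (it waits on nothing); releases mu17 and mu8
  T1 waits on mu6 — all released -> runs and releases mu15
  T3 waits on mu19, mu6 and mu15 — all released -> runs and releases mu4


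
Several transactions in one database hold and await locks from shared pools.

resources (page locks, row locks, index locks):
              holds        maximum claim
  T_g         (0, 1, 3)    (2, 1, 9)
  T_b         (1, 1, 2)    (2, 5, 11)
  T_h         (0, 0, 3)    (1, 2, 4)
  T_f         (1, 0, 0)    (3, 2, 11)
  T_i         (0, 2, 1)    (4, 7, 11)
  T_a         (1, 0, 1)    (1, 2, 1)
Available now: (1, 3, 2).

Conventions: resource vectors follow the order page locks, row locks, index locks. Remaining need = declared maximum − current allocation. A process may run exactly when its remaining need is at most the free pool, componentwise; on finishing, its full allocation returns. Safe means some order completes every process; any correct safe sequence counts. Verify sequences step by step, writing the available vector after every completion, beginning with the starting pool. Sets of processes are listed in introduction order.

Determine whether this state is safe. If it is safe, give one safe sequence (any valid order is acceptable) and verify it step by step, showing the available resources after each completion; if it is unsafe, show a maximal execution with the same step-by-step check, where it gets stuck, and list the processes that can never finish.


The state is SAFE; one workable sequence: T_a, T_h, T_g, T_b, T_f, T_i.
Key observation: T_g marks the first exact bind of the order: its need (2, 0, 6) fits the free (2, 3, 6) with zero slack on a requested resource.
Verifying each step:
  pool = (1, 3, 2)
  T_a needs (0, 2, 0) <= (1, 3, 2) -> finishes; pool += (1, 0, 1) = (2, 3, 3)
  T_h needs (1, 2, 1) <= (2, 3, 3) -> finishes; pool += (0, 0, 3) = (2, 3, 6)
  T_g needs (2, 0, 6) <= (2, 3, 6) -> finishes; pool += (0, 1, 3) = (2, 4, 9)
  T_b needs (1, 4, 9) <= (2, 4, 9) -> finishes; pool += (1, 1, 2) = (3, 5, 11)
  T_f needs (2, 2, 11) <= (3, 5, 11) -> finishes; pool += (1, 0, 0) = (4, 5, 11)
  T_i needs (4, 5, 10) <= (4, 5, 11) -> finishes; pool += (0, 2, 1) = (4, 7, 12)


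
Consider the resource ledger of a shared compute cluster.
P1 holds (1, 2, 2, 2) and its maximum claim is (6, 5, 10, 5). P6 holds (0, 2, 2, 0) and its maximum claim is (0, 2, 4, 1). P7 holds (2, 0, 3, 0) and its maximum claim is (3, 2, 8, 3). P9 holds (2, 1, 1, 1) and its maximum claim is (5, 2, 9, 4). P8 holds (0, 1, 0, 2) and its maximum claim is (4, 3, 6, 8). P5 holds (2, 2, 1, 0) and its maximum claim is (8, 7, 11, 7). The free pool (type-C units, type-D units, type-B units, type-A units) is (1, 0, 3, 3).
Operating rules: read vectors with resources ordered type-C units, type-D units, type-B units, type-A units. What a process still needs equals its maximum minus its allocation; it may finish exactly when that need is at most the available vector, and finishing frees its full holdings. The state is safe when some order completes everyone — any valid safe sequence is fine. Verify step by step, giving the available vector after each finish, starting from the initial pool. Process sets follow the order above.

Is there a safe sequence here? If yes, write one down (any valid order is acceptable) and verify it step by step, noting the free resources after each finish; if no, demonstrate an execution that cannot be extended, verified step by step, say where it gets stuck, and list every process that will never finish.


SAFE, for example via the order P6, P7, P9, P1, P8, P5.
Key observation: at P7 the run first touches a limit — (1, 2, 5, 3) against (1, 2, 5, 3), exact on a resource it actually requests.
Step-by-step check:
  pool = (1, 0, 3, 3)
  run P6 (needs (0, 0, 2, 1), free (1, 0, 3, 3)); after release of (0, 2, 2, 0) the pool is (1, 2, 5, 3)
  run P7 (needs (1, 2, 5, 3), free (1, 2, 5, 3)); after release of (2, 0, 3, 0) the pool is (3, 2, 8, 3)
  run P9 (needs (3, 1, 8, 3), free (3, 2, 8, 3)); after release of (2, 1, 1, 1) the pool is (5, 3, 9, 4)
  run P1 (needs (5, 3, 8, 3), free (5, 3, 9, 4)); after release of (1, 2, 2, 2) the pool is (6, 5, 11, 6)
  run P8 (needs (4, 2, 6, 6), free (6, 5, 11, 6)); after release of (0, 1, 0, 2) the pool is (6, 6, 11, 8)
  run P5 (needs (6, 5, 10, 7), free (6, 6, 11, 8)); after release of (2, 2, 1, 0) the pool is (8, 8, 12, 8)


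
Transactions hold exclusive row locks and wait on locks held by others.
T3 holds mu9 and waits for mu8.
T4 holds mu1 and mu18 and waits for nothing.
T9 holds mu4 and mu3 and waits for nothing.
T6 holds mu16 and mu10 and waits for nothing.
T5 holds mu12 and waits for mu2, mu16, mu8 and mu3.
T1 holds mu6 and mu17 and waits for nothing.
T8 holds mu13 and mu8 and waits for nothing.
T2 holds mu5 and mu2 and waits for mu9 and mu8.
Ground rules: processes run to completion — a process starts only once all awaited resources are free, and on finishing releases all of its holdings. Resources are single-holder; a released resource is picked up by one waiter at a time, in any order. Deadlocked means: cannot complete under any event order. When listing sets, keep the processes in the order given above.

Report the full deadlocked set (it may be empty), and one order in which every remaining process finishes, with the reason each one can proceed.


No process is deadlocked.
Key observation: all waits point, directly or indirectly, at processes that can finish, so nothing is permanently blocked.
A valid finishing order for the others: T8, T4, T3, T6, T9, T2, T5, T1.
Verifying each step:
  T8: no waits; runs immediately, freeing mu13 and mu8
  T4: no waits; runs immediately, freeing mu1 and mu18
  run T3 (all its waits — mu8 — are resolved); releases mu9
  T6: no waits; runs immediately, freeing mu16 and mu10
  T9: no waits; runs immediately, freeing mu4 and mu3
  run T2 (all its waits — mu9 and mu8 — are resolved); releases mu5 and mu2
  run T5 (all its waits — mu2, mu16, mu8 and mu3 — are resolved); releases mu12
  T1: no waits; runs immediately, freeing mu6 and mu17


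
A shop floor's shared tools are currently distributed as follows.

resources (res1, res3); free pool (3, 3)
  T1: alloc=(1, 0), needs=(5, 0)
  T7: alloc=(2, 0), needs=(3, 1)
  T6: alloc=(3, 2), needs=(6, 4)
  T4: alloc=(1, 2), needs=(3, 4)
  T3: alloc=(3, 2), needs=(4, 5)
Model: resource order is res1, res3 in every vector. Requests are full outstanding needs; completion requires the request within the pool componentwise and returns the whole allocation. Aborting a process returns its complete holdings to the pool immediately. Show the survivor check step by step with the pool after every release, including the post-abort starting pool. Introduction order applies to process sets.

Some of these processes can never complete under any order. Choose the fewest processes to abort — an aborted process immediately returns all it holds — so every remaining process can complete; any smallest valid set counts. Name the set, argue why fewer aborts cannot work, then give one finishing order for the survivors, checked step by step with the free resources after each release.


The answer: abort T3.
Key observation: the deadlocked T4 becomes finishable only because T3 released (3, 2); it completes at step 1 below.
Minimality: the empty abort set fails — the state is deadlocked as it stands.
One survivor order: T4, T6, T7, T1. Step-by-step check (post-abort pool first):
  pool = (6, 5)
  run T4 (needs (3, 4), free (6, 5)); after release of (1, 2) the pool is (7, 7)
  run T6 (needs (6, 4), free (7, 7)); after release of (3, 2) the pool is (10, 9)
  run T7 (needs (3, 1), free (10, 9)); after release of (2, 0) the pool is (12, 9)
  run T1 (needs (5, 0), free (12, 9)); after release of (1, 0) the pool is (13, 9)


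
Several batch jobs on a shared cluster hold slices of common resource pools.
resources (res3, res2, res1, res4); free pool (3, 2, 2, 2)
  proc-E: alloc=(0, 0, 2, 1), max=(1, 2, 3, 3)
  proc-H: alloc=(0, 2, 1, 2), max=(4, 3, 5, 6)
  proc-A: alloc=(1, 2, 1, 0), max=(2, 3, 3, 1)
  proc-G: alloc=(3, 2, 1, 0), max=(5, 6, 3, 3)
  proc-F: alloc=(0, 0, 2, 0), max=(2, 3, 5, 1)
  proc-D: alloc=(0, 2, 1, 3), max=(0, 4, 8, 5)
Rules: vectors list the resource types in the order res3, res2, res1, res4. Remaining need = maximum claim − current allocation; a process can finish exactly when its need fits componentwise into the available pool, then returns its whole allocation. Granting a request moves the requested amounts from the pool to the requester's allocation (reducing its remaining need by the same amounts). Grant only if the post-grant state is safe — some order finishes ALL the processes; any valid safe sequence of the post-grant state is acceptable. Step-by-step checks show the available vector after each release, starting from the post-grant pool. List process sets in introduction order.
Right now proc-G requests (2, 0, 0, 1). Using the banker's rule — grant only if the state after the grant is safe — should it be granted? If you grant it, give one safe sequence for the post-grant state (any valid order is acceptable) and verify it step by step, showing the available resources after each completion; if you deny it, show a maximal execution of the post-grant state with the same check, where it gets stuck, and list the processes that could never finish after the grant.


DENY: after the grant no complete ordering would exist.
Key observation: res4 is the bottleneck — with proc-A, proc-F done the pool holds (2, 4, 5, 1), short of every remaining need.
After a pretend grant, a maximal execution: proc-A, proc-F — then nothing else fits. Check, step by step:
  pool = (1, 2, 2, 1)
  proc-A: need (1, 1, 2, 1) fits (1, 2, 2, 1); releases (1, 2, 1, 0), pool now (2, 4, 3, 1)
  proc-F: need (2, 3, 3, 1) fits (2, 4, 3, 1); releases (0, 0, 2, 0), pool now (2, 4, 5, 1)
  proc-E cannot run: need (1, 2, 1, 2) vs free (2, 4, 5, 1) (insufficient res4)
  proc-H cannot run: need (4, 1, 4, 4) vs free (2, 4, 5, 1) (insufficient res3 and res4)
  proc-G cannot run: need (0, 4, 2, 2) vs free (2, 4, 5, 1) (insufficient res4)
  proc-D cannot run: need (0, 2, 7, 2) vs free (2, 4, 5, 1) (insufficient res1 and res4)
Processes that could never finish after the grant: proc-E, proc-H, proc-G and proc-D.


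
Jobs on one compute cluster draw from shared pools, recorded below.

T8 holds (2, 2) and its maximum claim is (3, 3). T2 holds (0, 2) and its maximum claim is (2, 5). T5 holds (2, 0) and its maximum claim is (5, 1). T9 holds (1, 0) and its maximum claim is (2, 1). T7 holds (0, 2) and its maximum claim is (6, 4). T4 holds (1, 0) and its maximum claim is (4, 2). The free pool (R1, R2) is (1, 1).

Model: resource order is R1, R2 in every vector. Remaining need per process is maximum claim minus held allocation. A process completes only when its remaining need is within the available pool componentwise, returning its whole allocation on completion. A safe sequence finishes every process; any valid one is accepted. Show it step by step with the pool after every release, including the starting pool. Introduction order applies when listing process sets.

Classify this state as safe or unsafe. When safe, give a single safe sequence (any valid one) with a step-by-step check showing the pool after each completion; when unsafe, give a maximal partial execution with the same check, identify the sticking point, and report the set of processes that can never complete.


The state is SAFE; one workable sequence: T9, T8, T5, T2, T7, T4.
Key observation: reading the order forward, T9 is the first process whose need (1, 1) meets the free pool (1, 1) exactly on a resource it requests.
Walking it through:
  pool = (1, 1)
  run T9 (needs (1, 1), free (1, 1)); after release of (1, 0) the pool is (2, 1)
  run T8 (needs (1, 1), free (2, 1)); after release of (2, 2) the pool is (4, 3)
  run T5 (needs (3, 1), free (4, 3)); after release of (2, 0) the pool is (6, 3)
  run T2 (needs (2, 3), free (6, 3)); after release of (0, 2) the pool is (6, 5)
  run T7 (needs (6, 2), free (6, 5)); after release of (0, 2) the pool is (6, 7)
  run T4 (needs (3, 2), free (6, 7)); after release of (1, 0) the pool is (7, 7)


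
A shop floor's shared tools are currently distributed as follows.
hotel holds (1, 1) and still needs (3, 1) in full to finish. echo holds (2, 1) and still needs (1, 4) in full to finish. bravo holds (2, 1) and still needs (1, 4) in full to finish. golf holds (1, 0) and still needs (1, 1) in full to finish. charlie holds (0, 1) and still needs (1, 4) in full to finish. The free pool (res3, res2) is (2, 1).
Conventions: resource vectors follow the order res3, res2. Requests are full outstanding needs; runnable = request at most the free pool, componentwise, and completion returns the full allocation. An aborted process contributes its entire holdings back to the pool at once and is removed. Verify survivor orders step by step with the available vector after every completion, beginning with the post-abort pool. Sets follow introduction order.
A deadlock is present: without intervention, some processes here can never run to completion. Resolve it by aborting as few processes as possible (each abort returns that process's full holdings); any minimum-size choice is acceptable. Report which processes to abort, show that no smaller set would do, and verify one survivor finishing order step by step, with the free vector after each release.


Abort echo and bravo.
Key observation: aborting echo and bravo returns (4, 2), and charlie — hopeless before — runs at step 3 with the returned capacity in the pool.
Minimality, checking each single-abort alternative: hotel alone leaves echo blocked (short on res2); echo alone leaves bravo blocked (short on res2); bravo alone leaves echo blocked (short on res2); golf alone leaves echo blocked (short on res2); charlie alone leaves echo blocked (short on res2).
The survivors complete as golf, hotel, charlie. Walking it through (starting from the post-abort pool):
  pool = (6, 3)
  run golf (needs (1, 1), free (6, 3)); after release of (1, 0) the pool is (7, 3)
  run hotel (needs (3, 1), free (7, 3)); after release of (1, 1) the pool is (8, 4)
  run charlie (needs (1, 4), free (8, 4)); after release of (0, 1) the pool is (8, 5)


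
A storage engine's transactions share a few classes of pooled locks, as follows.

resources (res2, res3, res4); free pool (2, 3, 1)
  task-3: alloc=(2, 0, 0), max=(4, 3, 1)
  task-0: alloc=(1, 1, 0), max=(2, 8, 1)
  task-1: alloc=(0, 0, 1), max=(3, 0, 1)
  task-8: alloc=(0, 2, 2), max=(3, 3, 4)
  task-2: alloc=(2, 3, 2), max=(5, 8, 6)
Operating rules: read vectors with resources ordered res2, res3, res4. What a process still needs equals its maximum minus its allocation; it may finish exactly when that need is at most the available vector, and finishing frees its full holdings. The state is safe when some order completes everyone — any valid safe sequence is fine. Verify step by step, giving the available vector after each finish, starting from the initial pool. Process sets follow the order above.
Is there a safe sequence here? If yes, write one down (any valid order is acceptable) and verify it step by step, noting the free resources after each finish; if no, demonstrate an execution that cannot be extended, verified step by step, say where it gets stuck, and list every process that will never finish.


SAFE. One safe sequence: task-3, task-1, task-8, task-2, task-0.
Key observation: task-3 is the earliest step where a requested resource binds exactly: need (2, 3, 1), pool (2, 3, 1) at its turn.
Step-by-step check:
  pool = (2, 3, 1)
  task-3 needs (2, 3, 1) <= (2, 3, 1) -> finishes; pool += (2, 0, 0) = (4, 3, 1)
  task-1 needs (3, 0, 0) <= (4, 3, 1) -> finishes; pool += (0, 0, 1) = (4, 3, 2)
  task-8 needs (3, 1, 2) <= (4, 3, 2) -> finishes; pool += (0, 2, 2) = (4, 5, 4)
  task-2 needs (3, 5, 4) <= (4, 5, 4) -> finishes; pool += (2, 3, 2) = (6, 8, 6)
  task-0 needs (1, 7, 1) <= (6, 8, 6) -> finishes; pool += (1, 1, 0) = (7, 9, 6)


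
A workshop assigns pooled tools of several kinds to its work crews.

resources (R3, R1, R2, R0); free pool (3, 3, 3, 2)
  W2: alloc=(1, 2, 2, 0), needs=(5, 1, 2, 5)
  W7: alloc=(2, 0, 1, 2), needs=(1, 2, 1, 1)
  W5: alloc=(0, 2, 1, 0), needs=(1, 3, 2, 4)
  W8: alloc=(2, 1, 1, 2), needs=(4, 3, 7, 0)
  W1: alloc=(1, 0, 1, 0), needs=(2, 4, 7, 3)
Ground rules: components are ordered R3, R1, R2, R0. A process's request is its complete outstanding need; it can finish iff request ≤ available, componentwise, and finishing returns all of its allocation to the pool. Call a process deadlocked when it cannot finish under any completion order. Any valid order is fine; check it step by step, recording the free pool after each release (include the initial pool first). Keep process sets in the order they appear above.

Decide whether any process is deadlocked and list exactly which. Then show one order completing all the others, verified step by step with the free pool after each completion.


The deadlocked set is W2, W8 and W1.
Key observation: after W7, W5 the pool peaks at (5, 5, 5, 4), and each blocked process is short somewhere: W2 on R0; W8 on R2; W1 on R2.
A valid finishing order for the others: W7, W5. Walking it through:
  pool = (3, 3, 3, 2)
  run W7 (needs (1, 2, 1, 1), free (3, 3, 3, 2)); after release of (2, 0, 1, 2) the pool is (5, 3, 4, 4)
  run W5 (needs (1, 3, 2, 4), free (5, 3, 4, 4)); after release of (0, 2, 1, 0) the pool is (5, 5, 5, 4)
None of the blocked processes ever fits:
  blocked: W2 wants (5, 1, 2, 5), pool (5, 5, 5, 4) — not enough R0
  blocked: W8 wants (4, 3, 7, 0), pool (5, 5, 5, 4) — not enough R2
  blocked: W1 wants (2, 4, 7, 3), pool (5, 5, 5, 4) — not enough R2


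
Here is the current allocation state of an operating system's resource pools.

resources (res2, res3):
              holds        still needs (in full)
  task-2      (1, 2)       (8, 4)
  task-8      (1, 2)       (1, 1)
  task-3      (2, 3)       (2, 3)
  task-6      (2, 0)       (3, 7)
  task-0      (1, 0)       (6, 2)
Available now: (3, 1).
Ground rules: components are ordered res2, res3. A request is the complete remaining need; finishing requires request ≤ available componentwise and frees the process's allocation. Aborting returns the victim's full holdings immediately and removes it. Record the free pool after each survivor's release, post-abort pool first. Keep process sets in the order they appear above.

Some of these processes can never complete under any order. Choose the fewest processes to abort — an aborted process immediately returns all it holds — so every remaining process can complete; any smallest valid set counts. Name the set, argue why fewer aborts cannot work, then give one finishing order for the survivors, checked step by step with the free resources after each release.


The answer: abort task-2.
Key observation: the deadlocked task-6 becomes finishable only because task-2 released (1, 2); it completes at step 3 below.
Minimality: the empty abort set fails — the state is deadlocked as it stands.
The survivors complete as task-3, task-8, task-6, task-0. Walking it through (starting from the post-abort pool):
  pool = (4, 3)
  task-3: need (2, 3) fits (4, 3); releases (2, 3), pool now (6, 6)
  task-8: need (1, 1) fits (6, 6); releases (1, 2), pool now (7, 8)
  task-6: need (3, 7) fits (7, 8); releases (2, 0), pool now (9, 8)
  task-0: need (6, 2) fits (9, 8); releases (1, 0), pool now (10, 8)


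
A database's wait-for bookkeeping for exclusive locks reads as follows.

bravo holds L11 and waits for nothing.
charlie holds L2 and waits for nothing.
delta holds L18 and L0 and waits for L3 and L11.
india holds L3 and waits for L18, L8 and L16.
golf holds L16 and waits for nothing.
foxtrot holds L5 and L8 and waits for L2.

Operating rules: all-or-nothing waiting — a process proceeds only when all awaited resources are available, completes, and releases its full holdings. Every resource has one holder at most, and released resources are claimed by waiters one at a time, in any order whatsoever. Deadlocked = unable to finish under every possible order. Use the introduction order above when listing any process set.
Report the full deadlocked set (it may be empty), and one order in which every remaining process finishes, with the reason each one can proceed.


Deadlocked set: delta and india.
Key observation: the knot is the closed ring of waits delta -> india -> delta; no other process is dragged down with it.
One completion order for the rest: charlie, foxtrot, bravo, golf.
Walking it through:
  run charlie (it waits on nothing); releases L2
  run foxtrot (all its waits — L2 — are resolved); releases L5 and L8
  run bravo (it waits on nothing); releases L11
  run golf (it waits on nothing); releases L16


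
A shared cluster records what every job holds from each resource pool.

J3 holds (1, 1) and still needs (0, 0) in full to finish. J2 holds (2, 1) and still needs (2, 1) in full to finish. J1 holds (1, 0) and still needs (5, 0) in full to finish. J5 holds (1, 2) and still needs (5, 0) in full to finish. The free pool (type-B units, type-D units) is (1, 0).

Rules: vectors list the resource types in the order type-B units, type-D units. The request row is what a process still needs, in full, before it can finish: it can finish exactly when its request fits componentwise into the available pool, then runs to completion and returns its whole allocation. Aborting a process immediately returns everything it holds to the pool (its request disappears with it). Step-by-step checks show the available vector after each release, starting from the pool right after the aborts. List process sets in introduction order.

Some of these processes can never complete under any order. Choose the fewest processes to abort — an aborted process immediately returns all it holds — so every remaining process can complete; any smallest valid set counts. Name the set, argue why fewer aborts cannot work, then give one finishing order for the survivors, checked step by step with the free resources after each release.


Abort J5.
Key observation: J1 was stuck for good until J5 gave back (1, 2); in the order shown it finishes at step 3.
No smaller set exists: with zero aborts the deadlock remains.
The survivors complete as J2, J3, J1. Verifying each step (starting from the post-abort pool):
  pool = (2, 2)
  J2: need (2, 1) fits (2, 2); releases (2, 1), pool now (4, 3)
  J3: need (0, 0) fits (4, 3); releases (1, 1), pool now (5, 4)
  J1: need (5, 0) fits (5, 4); releases (1, 0), pool now (6, 4)


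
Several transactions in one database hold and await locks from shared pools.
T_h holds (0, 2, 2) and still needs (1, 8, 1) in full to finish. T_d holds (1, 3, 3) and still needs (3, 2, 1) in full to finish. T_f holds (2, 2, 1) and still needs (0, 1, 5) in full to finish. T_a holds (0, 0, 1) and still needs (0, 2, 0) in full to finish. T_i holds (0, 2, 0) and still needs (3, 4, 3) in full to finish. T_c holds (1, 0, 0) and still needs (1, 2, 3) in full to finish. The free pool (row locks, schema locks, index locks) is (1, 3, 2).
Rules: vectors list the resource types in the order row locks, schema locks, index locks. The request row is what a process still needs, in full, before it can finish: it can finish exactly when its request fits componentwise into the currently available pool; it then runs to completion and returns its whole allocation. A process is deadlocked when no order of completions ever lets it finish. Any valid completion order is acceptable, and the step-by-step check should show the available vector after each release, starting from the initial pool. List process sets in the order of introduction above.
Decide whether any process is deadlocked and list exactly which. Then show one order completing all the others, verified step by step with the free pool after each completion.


The deadlocked set is T_h, T_d, T_f and T_i.
Key observation: after T_a, T_c the pool peaks at (2, 3, 3), and each blocked process is short somewhere: T_h on schema locks; T_d on row locks; T_f on index locks; T_i on row locks, schema locks.
One completion order for the rest: T_a, T_c. Check, step by step:
  pool = (1, 3, 2)
  T_a needs (0, 2, 0) <= (1, 3, 2) -> finishes; pool += (0, 0, 1) = (1, 3, 3)
  T_c needs (1, 2, 3) <= (1, 3, 3) -> finishes; pool += (1, 0, 0) = (2, 3, 3)
The stuck group stays short no matter what:
  T_h cannot run: need (1, 8, 1) vs free (2, 3, 3) (insufficient schema locks)
  T_d cannot run: need (3, 2, 1) vs free (2, 3, 3) (insufficient row locks)
  T_f cannot run: need (0, 1, 5) vs free (2, 3, 3) (insufficient index locks)
  T_i cannot run: need (3, 4, 3) vs free (2, 3, 3) (insufficient row locks and schema locks)


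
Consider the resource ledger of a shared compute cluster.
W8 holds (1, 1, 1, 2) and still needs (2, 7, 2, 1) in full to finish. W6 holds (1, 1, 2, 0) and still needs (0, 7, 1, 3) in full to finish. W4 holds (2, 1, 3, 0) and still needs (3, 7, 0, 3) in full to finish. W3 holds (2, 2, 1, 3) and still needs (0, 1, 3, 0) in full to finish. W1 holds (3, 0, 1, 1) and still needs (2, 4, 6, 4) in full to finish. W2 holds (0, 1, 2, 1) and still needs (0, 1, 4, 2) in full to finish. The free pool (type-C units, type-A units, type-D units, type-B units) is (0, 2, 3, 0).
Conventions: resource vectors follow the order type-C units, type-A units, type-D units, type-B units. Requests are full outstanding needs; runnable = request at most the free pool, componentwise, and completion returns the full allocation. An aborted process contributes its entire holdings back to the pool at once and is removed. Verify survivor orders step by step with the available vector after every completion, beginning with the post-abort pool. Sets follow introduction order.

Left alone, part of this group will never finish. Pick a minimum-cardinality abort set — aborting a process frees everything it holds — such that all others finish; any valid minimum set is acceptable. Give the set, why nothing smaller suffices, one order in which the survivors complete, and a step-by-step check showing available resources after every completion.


Abort W6 and W4.
Key observation: no ordering could ever have run W8 before the abort of W6 and W4; with (3, 2, 5, 0) back in the pool it fits at step 4.
Minimality, checking each single-abort alternative: W8 alone leaves W6 blocked (short on type-A units); W6 alone leaves W8 blocked (short on type-A units); W4 alone leaves W8 blocked (short on type-A units); W3 alone leaves W8 blocked (short on type-A units); W1 alone leaves W8 blocked (short on type-A units); W2 alone leaves W8 blocked (short on type-A units).
One survivor order: W3, W2, W1, W8. Step-by-step check (post-abort pool first):
  pool = (3, 4, 8, 0)
  W3 needs (0, 1, 3, 0) <= (3, 4, 8, 0) -> finishes; pool += (2, 2, 1, 3) = (5, 6, 9, 3)
  W2 needs (0, 1, 4, 2) <= (5, 6, 9, 3) -> finishes; pool += (0, 1, 2, 1) = (5, 7, 11, 4)
  W1 needs (2, 4, 6, 4) <= (5, 7, 11, 4) -> finishes; pool += (3, 0, 1, 1) = (8, 7, 12, 5)
  W8 needs (2, 7, 2, 1) <= (8, 7, 12, 5) -> finishes; pool += (1, 1, 1, 2) = (9, 8, 13, 7)


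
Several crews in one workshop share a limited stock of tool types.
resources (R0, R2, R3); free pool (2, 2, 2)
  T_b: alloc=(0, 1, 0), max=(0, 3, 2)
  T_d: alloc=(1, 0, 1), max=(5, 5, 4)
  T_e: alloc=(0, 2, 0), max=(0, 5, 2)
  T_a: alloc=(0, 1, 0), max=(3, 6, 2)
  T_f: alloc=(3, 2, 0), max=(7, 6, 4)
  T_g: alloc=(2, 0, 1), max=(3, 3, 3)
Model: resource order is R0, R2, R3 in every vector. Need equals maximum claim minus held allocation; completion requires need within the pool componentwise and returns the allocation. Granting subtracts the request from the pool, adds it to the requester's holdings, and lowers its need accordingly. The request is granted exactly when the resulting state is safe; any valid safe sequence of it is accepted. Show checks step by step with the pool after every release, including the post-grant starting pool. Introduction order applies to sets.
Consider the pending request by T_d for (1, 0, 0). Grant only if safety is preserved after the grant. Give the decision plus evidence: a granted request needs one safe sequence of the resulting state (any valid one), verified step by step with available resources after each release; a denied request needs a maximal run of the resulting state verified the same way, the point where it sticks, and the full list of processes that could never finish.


GRANT. The post-grant state is safe; one safe sequence: T_b, T_e, T_g, T_d, T_f, T_a.
Key observation: the grant leaves (1, 2, 2) free — enough for T_b, whose release restarts the cascade.
Verifying the post-grant state step by step:
  pool = (1, 2, 2)
  T_b: need (0, 2, 2) fits (1, 2, 2); releases (0, 1, 0), pool now (1, 3, 2)
  T_e: need (0, 3, 2) fits (1, 3, 2); releases (0, 2, 0), pool now (1, 5, 2)
  T_g: need (1, 3, 2) fits (1, 5, 2); releases (2, 0, 1), pool now (3, 5, 3)
  T_d: need (3, 5, 3) fits (3, 5, 3); releases (2, 0, 1), pool now (5, 5, 4)
  T_f: need (4, 4, 4) fits (5, 5, 4); releases (3, 2, 0), pool now (8, 7, 4)
  T_a: need (3, 5, 2) fits (8, 7, 4); releases (0, 1, 0), pool now (8, 8, 4)


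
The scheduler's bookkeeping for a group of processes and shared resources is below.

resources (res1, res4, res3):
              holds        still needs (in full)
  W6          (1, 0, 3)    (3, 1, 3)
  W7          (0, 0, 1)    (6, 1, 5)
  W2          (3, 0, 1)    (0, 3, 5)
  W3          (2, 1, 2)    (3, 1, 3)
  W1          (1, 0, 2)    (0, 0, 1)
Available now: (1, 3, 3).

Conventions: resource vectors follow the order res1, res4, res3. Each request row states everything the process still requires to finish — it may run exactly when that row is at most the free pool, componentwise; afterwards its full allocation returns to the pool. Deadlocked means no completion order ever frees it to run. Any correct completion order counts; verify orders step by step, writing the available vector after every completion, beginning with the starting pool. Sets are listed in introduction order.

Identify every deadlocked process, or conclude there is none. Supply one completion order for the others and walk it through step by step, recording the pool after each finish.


No process is deadlocked.
Key observation: W1 can run right away; the returned allocation unlocks the remaining processes in turn.
The rest can finish in the order W1, W2, W3, W6, W7. Step-by-step check:
  pool = (1, 3, 3)
  run W1 (needs (0, 0, 1), free (1, 3, 3)); after release of (1, 0, 2) the pool is (2, 3, 5)
  run W2 (needs (0, 3, 5), free (2, 3, 5)); after release of (3, 0, 1) the pool is (5, 3, 6)
  run W3 (needs (3, 1, 3), free (5, 3, 6)); after release of (2, 1, 2) the pool is (7, 4, 8)
  run W6 (needs (3, 1, 3), free (7, 4, 8)); after release of (1, 0, 3) the pool is (8, 4, 11)
  run W7 (needs (6, 1, 5), free (8, 4, 11)); after release of (0, 0, 1) the pool is (8, 4, 12)


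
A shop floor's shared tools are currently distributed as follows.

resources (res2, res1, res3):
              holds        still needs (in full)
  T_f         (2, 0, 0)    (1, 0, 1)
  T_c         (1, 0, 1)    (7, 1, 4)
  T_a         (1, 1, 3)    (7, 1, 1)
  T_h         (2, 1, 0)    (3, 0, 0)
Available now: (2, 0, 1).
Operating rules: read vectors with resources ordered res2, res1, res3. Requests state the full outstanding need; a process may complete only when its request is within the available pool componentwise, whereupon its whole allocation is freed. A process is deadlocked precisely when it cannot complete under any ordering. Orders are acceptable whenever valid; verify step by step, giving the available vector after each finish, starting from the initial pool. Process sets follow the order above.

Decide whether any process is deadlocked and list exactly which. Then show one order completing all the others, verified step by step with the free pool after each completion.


Deadlocked: T_c and T_a.
Key observation: res2 is the bottleneck — with T_f, T_h done the pool holds (6, 1, 1), short of every remaining need.
A valid finishing order for the others: T_f, T_h. Verifying each step:
  pool = (2, 0, 1)
  run T_f (needs (1, 0, 1), free (2, 0, 1)); after release of (2, 0, 0) the pool is (4, 0, 1)
  run T_h (needs (3, 0, 0), free (4, 0, 1)); after release of (2, 1, 0) the pool is (6, 1, 1)
The blocked processes can never fit:
  T_c still needs (7, 1, 4) but only (6, 1, 1) is free — short on res2 and res3
  T_a still needs (7, 1, 1) but only (6, 1, 1) is free — short on res2


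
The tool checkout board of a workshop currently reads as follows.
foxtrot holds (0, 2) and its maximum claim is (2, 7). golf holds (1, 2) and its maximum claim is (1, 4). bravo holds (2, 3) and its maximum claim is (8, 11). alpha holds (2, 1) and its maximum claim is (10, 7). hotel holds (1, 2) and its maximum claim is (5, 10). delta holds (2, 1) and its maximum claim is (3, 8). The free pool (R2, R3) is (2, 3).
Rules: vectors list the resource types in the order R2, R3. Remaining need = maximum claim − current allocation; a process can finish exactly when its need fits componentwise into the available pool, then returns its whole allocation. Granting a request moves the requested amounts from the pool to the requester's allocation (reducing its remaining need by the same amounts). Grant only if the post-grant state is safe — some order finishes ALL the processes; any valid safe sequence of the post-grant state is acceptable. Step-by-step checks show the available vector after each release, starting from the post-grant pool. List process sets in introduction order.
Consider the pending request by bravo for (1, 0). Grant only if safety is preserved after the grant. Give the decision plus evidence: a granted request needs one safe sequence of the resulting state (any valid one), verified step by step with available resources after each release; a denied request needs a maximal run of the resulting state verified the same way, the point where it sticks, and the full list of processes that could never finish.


GRANT: granting preserves safety; a valid post-grant sequence is golf, foxtrot, delta, hotel, bravo, alpha.
Key observation: the transfer keeps a workable pool ((1, 3)); golf starts the safe sequence.
Check on the post-grant state, step by step:
  pool = (1, 3)
  golf: need (0, 2) fits (1, 3); releases (1, 2), pool now (2, 5)
  foxtrot: need (2, 5) fits (2, 5); releases (0, 2), pool now (2, 7)
  delta: need (1, 7) fits (2, 7); releases (2, 1), pool now (4, 8)
  hotel: need (4, 8) fits (4, 8); releases (1, 2), pool now (5, 10)
  bravo: need (5, 8) fits (5, 10); releases (3, 3), pool now (8, 13)
  alpha: need (8, 6) fits (8, 13); releases (2, 1), pool now (10, 14)
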